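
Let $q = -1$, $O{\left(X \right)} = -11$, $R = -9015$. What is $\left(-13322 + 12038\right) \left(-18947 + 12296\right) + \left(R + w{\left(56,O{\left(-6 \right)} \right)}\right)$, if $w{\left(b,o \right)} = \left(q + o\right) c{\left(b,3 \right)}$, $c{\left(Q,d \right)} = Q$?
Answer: $8530197$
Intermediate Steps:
$w{\left(b,o \right)} = b \left(-1 + o\right)$ ($w{\left(b,o \right)} = \left(-1 + o\right) b = b \left(-1 + o\right)$)
$\left(-13322 + 12038\right) \left(-18947 + 12296\right) + \left(R + w{\left(56,O{\left(-6 \right)} \right)}\right) = \left(-13322 + 12038\right) \left(-18947 + 12296\right) - \left(9015 - 56 \left(-1 - 11\right)\right) = \left(-1284\right) \left(-6651\right) + \left(-9015 + 56 \left(-12\right)\right) = 8539884 - 9687 = 8530197$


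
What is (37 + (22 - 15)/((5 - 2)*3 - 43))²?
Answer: 1565001/1156 ≈ 1353.8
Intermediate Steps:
(37 + (22 - 15)/((5 - 2)*3 - 43))² = (37 + 7/(3*3 - 43))² = (37 + 7/(9 - 43))² = (37 + 7/(-34))² = (37 + 7*(-1/34))² = (37 - 7/34)² = (1251/34)² = 1565001/1156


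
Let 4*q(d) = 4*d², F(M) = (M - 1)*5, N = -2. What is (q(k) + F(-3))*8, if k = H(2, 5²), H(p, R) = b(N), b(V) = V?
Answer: -128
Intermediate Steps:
F(M) = -5 + 5*M (F(M) = (-1 + M)*5 = -5 + 5*M)
H(p, R) = -2
k = -2
q(d) = d² (q(d) = (4*d²)/4 = d²)
(q(k) + F(-3))*8 = ((-2)² + (-5 + 5*(-3)))*8 = (4 + (-5 - 15))*8 = (4 - 20)*8 = -16*8 = -128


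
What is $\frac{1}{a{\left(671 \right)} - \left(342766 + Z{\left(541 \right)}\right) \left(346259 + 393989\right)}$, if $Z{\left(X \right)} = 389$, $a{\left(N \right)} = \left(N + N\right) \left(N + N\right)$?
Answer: $- \frac{1}{254018001476} \approx -3.9367 \cdot 10^{-12}$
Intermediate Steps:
$a{\left(N \right)} = 4 N^{2}$ ($a{\left(N \right)} = 2 N 2 N = 4 N^{2}$)
$\frac{1}{a{\left(671 \right)} - \left(342766 + Z{\left(541 \right)}\right) \left(346259 + 393989\right)} = \frac{1}{4 \cdot 671^{2} - \left(342766 + 389\right) \left(346259 + 393989\right)} = \frac{1}{4 \cdot 450241 - 343155 \cdot 740248} = \frac{1}{1800964 - 254019802440} = \frac{1}{-254018001476} = - \frac{1}{254018001476}$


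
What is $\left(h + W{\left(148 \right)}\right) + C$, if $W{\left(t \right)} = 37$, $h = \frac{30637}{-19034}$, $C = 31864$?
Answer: $\frac{607172997}{19034} \approx 31899.0$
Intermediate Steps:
$h = - \frac{30637}{19034}$ ($h = 30637 \left(- \frac{1}{19034}\right) = - \frac{30637}{19034} \approx -1.6096$)
$\left(h + W{\left(148 \right)}\right) + C = \left(- \frac{30637}{19034} + 37\right) + 31864 = \frac{673621}{19034} + 31864 = \frac{607172997}{19034}$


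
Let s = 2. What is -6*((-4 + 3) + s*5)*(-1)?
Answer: 54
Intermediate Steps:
-6*((-4 + 3) + s*5)*(-1) = -6*((-4 + 3) + 2*5)*(-1) = -6*(-1 + 10)*(-1) = -6*9*(-1) = -54*(-1) = 54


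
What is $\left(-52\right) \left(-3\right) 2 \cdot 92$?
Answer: $28704$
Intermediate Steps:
$\left(-52\right) \left(-3\right) 2 \cdot 92 = 156 \cdot 184 = 28704$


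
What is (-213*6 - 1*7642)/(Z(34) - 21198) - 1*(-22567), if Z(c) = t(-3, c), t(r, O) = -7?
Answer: 95708431/4241 ≈ 22567.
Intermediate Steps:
Z(c) = -7
(-213*6 - 1*7642)/(Z(34) - 21198) - 1*(-22567) = (-213*6 - 1*7642)/(-7 - 21198) - 1*(-22567) = (-1278 - 7642)/(-21205) + 22567 = -8920*(-1/21205) + 22567 = 1784/4241 + 22567 = 95708431/4241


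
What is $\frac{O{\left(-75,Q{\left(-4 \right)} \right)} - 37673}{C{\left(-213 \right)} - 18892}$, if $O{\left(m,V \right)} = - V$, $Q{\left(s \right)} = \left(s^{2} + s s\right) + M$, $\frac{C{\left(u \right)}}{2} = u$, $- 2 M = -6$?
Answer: $\frac{18854}{9659} \approx 1.952$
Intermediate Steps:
$M = 3$ ($M = \left(- \frac{1}{2}\right) \left(-6\right) = 3$)
$C{\left(u \right)} = 2 u$
$Q{\left(s \right)} = 3 + 2 s^{2}$ ($Q{\left(s \right)} = \left(s^{2} + s s\right) + 3 = \left(s^{2} + s^{2}\right) + 3 = 2 s^{2} + 3 = 3 + 2 s^{2}$)
$\frac{O{\left(-75,Q{\left(-4 \right)} \right)} - 37673}{C{\left(-213 \right)} - 18892} = \frac{- (3 + 2 \left(-4\right)^{2}) - 37673}{2 \left(-213\right) - 18892} = \frac{- (3 + 2 \cdot 16) - 37673}{-426 - 18892} = \frac{- (3 + 32) - 37673}{-19318} = \left(\left(-1\right) 35 - 37673\right) \left(- \frac{1}{19318}\right) = \left(-35 - 37673\right) \left(- \frac{1}{19318}\right) = \left(-37708\right) \left(- \frac{1}{19318}\right) = \frac{18854}{9659}$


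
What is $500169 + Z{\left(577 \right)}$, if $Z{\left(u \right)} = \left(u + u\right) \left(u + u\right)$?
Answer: $1831885$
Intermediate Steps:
$Z{\left(u \right)} = 4 u^{2}$ ($Z{\left(u \right)} = 2 u 2 u = 4 u^{2}$)
$500169 + Z{\left(577 \right)} = 500169 + 4 \cdot 577^{2} = 500169 + 4 \cdot 332929 = 500169 + 1331716 = 1831885$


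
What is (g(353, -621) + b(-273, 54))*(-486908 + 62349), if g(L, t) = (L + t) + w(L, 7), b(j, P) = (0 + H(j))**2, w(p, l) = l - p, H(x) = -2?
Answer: 258980990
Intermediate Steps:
b(j, P) = 4 (b(j, P) = (0 - 2)**2 = (-2)**2 = 4)
g(L, t) = 7 + t (g(L, t) = (L + t) + (7 - L) = 7 + t)
(g(353, -621) + b(-273, 54))*(-486908 + 62349) = ((7 - 621) + 4)*(-486908 + 62349) = (-614 + 4)*(-424559) = -610*(-424559) = 258980990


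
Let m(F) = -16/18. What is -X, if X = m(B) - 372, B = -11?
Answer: 3356/9 ≈ 372.89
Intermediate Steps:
m(F) = -8/9 (m(F) = -16*1/18 = -8/9)
X = -3356/9 (X = -8/9 - 372 = -3356/9 ≈ -372.89)
-X = -1*(-3356/9) = 3356/9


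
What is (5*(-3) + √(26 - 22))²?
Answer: 169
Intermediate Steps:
(5*(-3) + √(26 - 22))² = (-15 + √4)² = (-15 + 2)² = (-13)² = 169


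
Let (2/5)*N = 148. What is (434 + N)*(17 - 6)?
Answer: 8844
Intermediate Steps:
N = 370 (N = (5/2)*148 = 370)
(434 + N)*(17 - 6) = (434 + 370)*(17 - 6) = 804*11 = 8844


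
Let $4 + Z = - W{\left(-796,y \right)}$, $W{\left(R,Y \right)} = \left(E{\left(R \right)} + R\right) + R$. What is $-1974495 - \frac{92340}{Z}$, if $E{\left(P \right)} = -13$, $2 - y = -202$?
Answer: $- \frac{3161258835}{1601} \approx -1.9746 \cdot 10^{6}$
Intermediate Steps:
$y = 204$ ($y = 2 - -202 = 2 + 202 = 204$)
$W{\left(R,Y \right)} = -13 + 2 R$ ($W{\left(R,Y \right)} = \left(-13 + R\right) + R = -13 + 2 R$)
$Z = 1601$ ($Z = -4 - \left(-13 + 2 \left(-796\right)\right) = -4 - \left(-13 - 1592\right) = -4 - -1605 = -4 + 1605 = 1601$)
$-1974495 - \frac{92340}{Z} = -1974495 - \frac{92340}{1601} = - \frac{3161258835}{1601}$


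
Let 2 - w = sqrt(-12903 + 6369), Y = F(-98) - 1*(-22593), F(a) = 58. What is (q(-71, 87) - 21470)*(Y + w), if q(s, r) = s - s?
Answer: -486359910 + 708510*I*sqrt(6) ≈ -4.8636e+8 + 1.7355e+6*I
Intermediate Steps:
q(s, r) = 0
Y = 22651 (Y = 58 - 1*(-22593) = 58 + 22593 = 22651)
w = 2 - 33*I*sqrt(6) (w = 2 - sqrt(-12903 + 6369) = 2 - sqrt(-6534) = 2 - 33*I*sqrt(6) ≈ 2.0 - 80.833*I)
(q(-71, 87) - 21470)*(Y + w) = (0 - 21470)*(22651 + (2 - 33*I*sqrt(6))) = -21470*(22653 - 33*I*sqrt(6)) = -486359910 + 708510*I*sqrt(6)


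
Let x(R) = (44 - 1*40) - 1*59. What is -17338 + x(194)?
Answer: -17393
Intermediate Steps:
x(R) = -55 (x(R) = (44 - 40) - 59 = 4 - 59 = -55)
-17338 + x(194) = -17338 - 55 = -17393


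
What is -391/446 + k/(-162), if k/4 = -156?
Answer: 35827/12042 ≈ 2.9752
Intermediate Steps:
k = -624 (k = 4*(-156) = -624)
-391/446 + k/(-162) = -391/446 - 624/(-162) = -391*1/446 - 624*(-1/162) = -391/446 + 104/27 = 35827/12042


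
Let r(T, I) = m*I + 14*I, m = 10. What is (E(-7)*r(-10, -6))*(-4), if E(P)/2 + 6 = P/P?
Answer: -5760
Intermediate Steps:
r(T, I) = 24*I (r(T, I) = 10*I + 14*I = 24*I)
E(P) = -10 (E(P) = -12 + 2*(P/P) = -12 + 2*1 = -12 + 2 = -10)
(E(-7)*r(-10, -6))*(-4) = -240*(-6)*(-4) = -10*(-144)*(-4) = 1440*(-4) = -5760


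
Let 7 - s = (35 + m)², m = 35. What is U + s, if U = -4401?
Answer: -9294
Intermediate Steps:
s = -4893 (s = 7 - (35 + 35)² = 7 - 1*70² = 7 - 1*4900 = 7 - 4900 = -4893)
U + s = -4401 - 4893 = -9294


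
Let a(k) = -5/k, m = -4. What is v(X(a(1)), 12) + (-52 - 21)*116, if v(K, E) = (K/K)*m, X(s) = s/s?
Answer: -8472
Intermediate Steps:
X(s) = 1
v(K, E) = -4 (v(K, E) = (K/K)*(-4) = 1*(-4) = -4)
v(X(a(1)), 12) + (-52 - 21)*116 = -4 + (-52 - 21)*116 = -4 - 73*116 = -4 - 8468 = -8472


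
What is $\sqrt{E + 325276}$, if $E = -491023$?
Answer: $i \sqrt{165747} \approx 407.12 i$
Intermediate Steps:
$\sqrt{E + 325276} = \sqrt{-491023 + 325276} = \sqrt{-165747} = i \sqrt{165747}$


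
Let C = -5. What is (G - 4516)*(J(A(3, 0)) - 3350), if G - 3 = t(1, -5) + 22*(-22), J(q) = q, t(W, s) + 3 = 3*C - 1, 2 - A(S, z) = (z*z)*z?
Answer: 16793568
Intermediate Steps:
A(S, z) = 2 - z³ (A(S, z) = 2 - z*z*z = 2 - z²*z = 2 - z³)
t(W, s) = -19 (t(W, s) = -3 + (3*(-5) - 1) = -3 + (-15 - 1) = -3 - 16 = -19)
G = -500 (G = 3 + (-19 + 22*(-22)) = 3 + (-19 - 484) = 3 - 503 = -500)
(G - 4516)*(J(A(3, 0)) - 3350) = (-500 - 4516)*((2 - 1*0³) - 3350) = -5016*((2 - 1*0) - 3350) = -5016*((2 + 0) - 3350) = -5016*(2 - 3350) = -5016*(-3348) = 16793568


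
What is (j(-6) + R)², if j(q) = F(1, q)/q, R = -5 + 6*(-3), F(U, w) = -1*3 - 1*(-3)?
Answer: 529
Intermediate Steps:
F(U, w) = 0 (F(U, w) = -3 + 3 = 0)
R = -23 (R = -5 - 18 = -23)
j(q) = 0 (j(q) = 0/q = 0)
(j(-6) + R)² = (0 - 23)² = (-23)² = 529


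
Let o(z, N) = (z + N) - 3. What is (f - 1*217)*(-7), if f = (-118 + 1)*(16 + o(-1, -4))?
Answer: 8071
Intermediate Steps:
o(z, N) = -3 + N + z (o(z, N) = (N + z) - 3 = -3 + N + z)
f = -936 (f = (-118 + 1)*(16 + (-3 - 4 - 1)) = -117*(16 - 8) = -117*8 = -936)
(f - 1*217)*(-7) = (-936 - 1*217)*(-7) = (-936 - 217)*(-7) = -1153*(-7) = 8071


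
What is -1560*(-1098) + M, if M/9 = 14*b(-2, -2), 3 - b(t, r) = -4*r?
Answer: 1712250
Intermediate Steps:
b(t, r) = 3 + 4*r (b(t, r) = 3 - (-4)*r = 3 + 4*r)
M = -630 (M = 9*(14*(3 + 4*(-2))) = 9*(14*(3 - 8)) = 9*(14*(-5)) = 9*(-70) = -630)
-1560*(-1098) + M = -1560*(-1098) - 630 = 1712880 - 630 = 1712250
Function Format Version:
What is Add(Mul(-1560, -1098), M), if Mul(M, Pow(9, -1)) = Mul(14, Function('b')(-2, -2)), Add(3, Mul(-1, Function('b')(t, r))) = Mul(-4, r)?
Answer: 1712250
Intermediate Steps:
Function('b')(t, r) = Add(3, Mul(4, r)) (Function('b')(t, r) = Add(3, Mul(-1, Mul(-4, r))) = Add(3, Mul(4, r)))
M = -630 (M = Mul(9, Mul(14, Add(3, Mul(4, -2)))) = Mul(9, Mul(14, Add(3, -8))) = Mul(9, Mul(14, -5)) = Mul(9, -70) = -630)
Add(Mul(-1560, -1098), M) = Add(Mul(-1560, -1098), -630) = Add(1712880, -630) = 1712250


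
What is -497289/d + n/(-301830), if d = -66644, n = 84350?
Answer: 14447531747/2011515852 ≈ 7.1824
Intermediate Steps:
-497289/d + n/(-301830) = -497289/(-66644) + 84350/(-301830) = -497289*(-1/66644) + 84350*(-1/301830) = 497289/66644 - 8435/30183 = 14447531747/2011515852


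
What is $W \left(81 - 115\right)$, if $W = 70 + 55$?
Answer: $-4250$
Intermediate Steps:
$W = 125$
$W \left(81 - 115\right) = 125 \left(81 - 115\right) = 125 \left(-34\right) = -4250$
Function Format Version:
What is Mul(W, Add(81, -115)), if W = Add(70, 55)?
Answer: -4250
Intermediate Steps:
W = 125
Mul(W, Add(81, -115)) = Mul(125, Add(81, -115)) = Mul(125, -34) = -4250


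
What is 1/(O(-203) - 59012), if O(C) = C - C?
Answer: -1/59012 ≈ -1.6946e-5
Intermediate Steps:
O(C) = 0
1/(O(-203) - 59012) = 1/(0 - 59012) = 1/(-59012) = -1/59012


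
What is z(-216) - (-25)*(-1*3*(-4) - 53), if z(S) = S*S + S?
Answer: 45415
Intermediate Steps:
z(S) = S + S² (z(S) = S² + S = S + S²)
z(-216) - (-25)*(-1*3*(-4) - 53) = -216*(1 - 216) - (-25)*(-1*3*(-4) - 53) = -216*(-215) - (-25)*(-3*(-4) - 53) = 46440 - (-25)*(12 - 53) = 46440 - (-25)*(-41) = 46440 - 1*1025 = 46440 - 1025 = 45415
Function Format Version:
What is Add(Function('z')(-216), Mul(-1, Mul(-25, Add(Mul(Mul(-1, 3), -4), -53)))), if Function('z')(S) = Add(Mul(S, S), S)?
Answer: 45415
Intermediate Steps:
Function('z')(S) = Add(S, Pow(S, 2)) (Function('z')(S) = Add(Pow(S, 2), S) = Add(S, Pow(S, 2)))
Add(Function('z')(-216), Mul(-1, Mul(-25, Add(Mul(Mul(-1, 3), -4), -53)))) = Add(Mul(-216, Add(1, -216)), Mul(-1, Mul(-25, Add(Mul(Mul(-1, 3), -4), -53)))) = Add(Mul(-216, -215), Mul(-1, Mul(-25, Add(Mul(-3, -4), -53)))) = Add(46440, Mul(-1, Mul(-25, Add(12, -53)))) = Add(46440, Mul(-1, Mul(-25, -41))) = Add(46440, Mul(-1, 1025)) = Add(46440, -1025) = 45415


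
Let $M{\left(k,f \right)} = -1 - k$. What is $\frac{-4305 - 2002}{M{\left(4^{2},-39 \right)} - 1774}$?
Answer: $\frac{6307}{1791} \approx 3.5215$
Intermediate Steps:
$\frac{-4305 - 2002}{M{\left(4^{2},-39 \right)} - 1774} = \frac{-4305 - 2002}{\left(-1 - 4^{2}\right) - 1774} = - \frac{6307}{\left(-1 - 16\right) - 1774} = - \frac{6307}{-17 - 1774} = - \frac{6307}{-1791} = \left(-6307\right) \left(- \frac{1}{1791}\right) = \frac{6307}{1791}$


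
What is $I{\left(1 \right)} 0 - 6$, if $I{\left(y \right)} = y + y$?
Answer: $-6$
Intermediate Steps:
$I{\left(y \right)} = 2 y$
$I{\left(1 \right)} 0 - 6 = 2 \cdot 1 \cdot 0 - 6 = 2 \cdot 0 - 6 = 0 - 6 = -6$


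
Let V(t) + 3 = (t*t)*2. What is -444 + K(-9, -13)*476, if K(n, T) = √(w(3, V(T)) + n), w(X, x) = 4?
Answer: -444 + 476*I*√5 ≈ -444.0 + 1064.4*I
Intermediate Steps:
V(t) = -3 + 2*t² (V(t) = -3 + (t*t)*2 = -3 + t²*2 = -3 + 2*t²)
K(n, T) = √(4 + n)
-444 + K(-9, -13)*476 = -444 + √(4 - 9)*476 = -444 + √(-5)*476 = -444 + (I*√5)*476 = -444 + 476*I*√5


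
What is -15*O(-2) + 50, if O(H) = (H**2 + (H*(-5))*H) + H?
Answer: 320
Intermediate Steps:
O(H) = H - 4*H**2 (O(H) = (H**2 + (-5*H)*H) + H = (H**2 - 5*H**2) + H = -4*H**2 + H = H - 4*H**2)
-15*O(-2) + 50 = -(-30)*(1 - 4*(-2)) + 50 = -(-30)*(1 + 8) + 50 = -(-30)*9 + 50 = -15*(-18) + 50 = 270 + 50 = 320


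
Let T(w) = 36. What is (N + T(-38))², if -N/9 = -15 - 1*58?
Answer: 480249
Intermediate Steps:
N = 657 (N = -9*(-15 - 1*58) = -9*(-15 - 58) = -9*(-73) = 657)
(N + T(-38))² = (657 + 36)² = 693² = 480249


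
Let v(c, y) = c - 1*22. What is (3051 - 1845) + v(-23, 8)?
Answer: 1161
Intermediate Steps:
v(c, y) = -22 + c (v(c, y) = c - 22 = -22 + c)
(3051 - 1845) + v(-23, 8) = (3051 - 1845) + (-22 - 23) = 1206 - 45 = 1161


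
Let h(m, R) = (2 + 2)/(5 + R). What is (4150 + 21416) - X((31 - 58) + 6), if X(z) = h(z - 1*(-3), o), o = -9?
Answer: 25567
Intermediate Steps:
h(m, R) = 4/(5 + R)
X(z) = -1 (X(z) = 4/(5 - 9) = 4/(-4) = 4*(-¼) = -1)
(4150 + 21416) - X((31 - 58) + 6) = (4150 + 21416) - 1*(-1) = 25566 + 1 = 25567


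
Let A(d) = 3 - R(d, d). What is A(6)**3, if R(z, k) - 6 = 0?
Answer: -27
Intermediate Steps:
R(z, k) = 6 (R(z, k) = 6 + 0 = 6)
A(d) = -3 (A(d) = 3 - 1*6 = 3 - 6 = -3)
A(6)**3 = (-3)**3 = -27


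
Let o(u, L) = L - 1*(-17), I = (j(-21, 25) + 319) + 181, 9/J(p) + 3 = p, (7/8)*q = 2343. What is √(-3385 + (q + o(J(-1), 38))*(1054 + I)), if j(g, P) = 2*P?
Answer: √214614547/7 ≈ 2092.8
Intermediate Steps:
q = 18744/7 (q = (8/7)*2343 = 18744/7 ≈ 2677.7)
J(p) = 9/(-3 + p)
I = 550 (I = (2*25 + 319) + 181 = (50 + 319) + 181 = 369 + 181 = 550)
o(u, L) = 17 + L (o(u, L) = L + 17 = 17 + L)
√(-3385 + (q + o(J(-1), 38))*(1054 + I)) = √(-3385 + (18744/7 + (17 + 38))*(1054 + 550)) = √(-3385 + (18744/7 + 55)*1604) = √(-3385 + (19129/7)*1604) = √(-3385 + 30682916/7) = √(30659221/7) = √214614547/7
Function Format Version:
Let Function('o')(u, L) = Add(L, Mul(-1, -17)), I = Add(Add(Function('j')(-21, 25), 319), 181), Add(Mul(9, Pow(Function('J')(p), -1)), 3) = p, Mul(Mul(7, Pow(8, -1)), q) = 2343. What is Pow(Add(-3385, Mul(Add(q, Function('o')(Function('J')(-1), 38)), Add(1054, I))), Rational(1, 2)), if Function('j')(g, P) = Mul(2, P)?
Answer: Mul(Rational(1, 7), Pow(214614547, Rational(1, 2))) ≈ 2092.8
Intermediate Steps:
q = Rational(18744, 7) (q = Mul(Rational(8, 7), 2343) = Rational(18744, 7) ≈ 2677.7)
Function('J')(p) = Mul(9, Pow(Add(-3, p), -1))
I = 550 (I = Add(Add(Mul(2, 25), 319), 181) = Add(Add(50, 319), 181) = Add(369, 181) = 550)
Function('o')(u, L) = Add(17, L) (Function('o')(u, L) = Add(L, 17) = Add(17, L))
Pow(Add(-3385, Mul(Add(q, Function('o')(Function('J')(-1), 38)), Add(1054, I))), Rational(1, 2)) = Pow(Add(-3385, Mul(Add(Rational(18744, 7), Add(17, 38)), Add(1054, 550))), Rational(1, 2)) = Pow(Add(-3385, Mul(Add(Rational(18744, 7), 55), 1604)), Rational(1, 2)) = Pow(Add(-3385, Mul(Rational(19129, 7), 1604)), Rational(1, 2)) = Pow(Add(-3385, Rational(30682916, 7)), Rational(1, 2)) = Pow(Rational(30659221, 7), Rational(1, 2)) = Mul(Rational(1, 7), Pow(214614547, Rational(1, 2)))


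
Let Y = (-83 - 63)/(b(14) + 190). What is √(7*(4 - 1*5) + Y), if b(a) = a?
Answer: I*√80274/102 ≈ 2.7777*I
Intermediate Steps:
Y = -73/102 (Y = (-83 - 63)/(14 + 190) = -146/204 = -146*1/204 = -73/102 ≈ -0.71569)
√(7*(4 - 1*5) + Y) = √(7*(4 - 1*5) - 73/102) = √(7*(4 - 5) - 73/102) = √(7*(-1) - 73/102) = √(-7 - 73/102) = √(-787/102) = I*√80274/102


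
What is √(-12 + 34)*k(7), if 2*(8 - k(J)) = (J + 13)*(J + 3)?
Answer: -92*√22 ≈ -431.52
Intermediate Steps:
k(J) = 8 - (3 + J)*(13 + J)/2 (k(J) = 8 - (J + 13)*(J + 3)/2 = 8 - (13 + J)*(3 + J)/2 = 8 - (3 + J)*(13 + J)/2)
√(-12 + 34)*k(7) = √(-12 + 34)*(-23/2 - 8*7 - ½*7²) = √22*(-23/2 - 56 - ½*49) = √22*(-23/2 - 56 - 49/2) = √22*(-92) = -92*√22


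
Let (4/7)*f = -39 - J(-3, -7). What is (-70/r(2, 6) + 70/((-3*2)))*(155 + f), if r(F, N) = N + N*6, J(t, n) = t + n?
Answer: -1390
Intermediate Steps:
J(t, n) = n + t
f = -203/4 (f = 7*(-39 - (-7 - 3))/4 = 7*(-39 - 1*(-10))/4 = 7*(-39 + 10)/4 = (7/4)*(-29) = -203/4 ≈ -50.750)
r(F, N) = 7*N (r(F, N) = N + 6*N = 7*N)
(-70/r(2, 6) + 70/((-3*2)))*(155 + f) = (-70/(7*6) + 70/((-3*2)))*(155 - 203/4) = (-70/42 + 70/(-6))*(417/4) = (-70*1/42 + 70*(-1/6))*(417/4) = (-5/3 - 35/3)*(417/4) = -40/3*417/4 = -1390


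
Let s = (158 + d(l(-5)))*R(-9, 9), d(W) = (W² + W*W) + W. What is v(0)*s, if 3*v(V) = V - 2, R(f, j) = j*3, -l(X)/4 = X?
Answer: -17604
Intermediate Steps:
l(X) = -4*X
R(f, j) = 3*j
v(V) = -⅔ + V/3 (v(V) = (V - 2)/3 = (-2 + V)/3 = -⅔ + V/3)
d(W) = W + 2*W² (d(W) = (W² + W²) + W = 2*W² + W = W + 2*W²)
s = 26406 (s = (158 + (-4*(-5))*(1 + 2*(-4*(-5))))*(3*9) = (158 + 20*(1 + 2*20))*27 = (158 + 20*(1 + 40))*27 = (158 + 20*41)*27 = (158 + 820)*27 = 978*27 = 26406)
v(0)*s = (-⅔ + (⅓)*0)*26406 = (-⅔ + 0)*26406 = -⅔*26406 = -17604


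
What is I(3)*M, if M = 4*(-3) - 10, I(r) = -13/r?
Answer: 286/3 ≈ 95.333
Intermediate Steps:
M = -22 (M = -12 - 10 = -22)
I(3)*M = -13/3*(-22) = 286/3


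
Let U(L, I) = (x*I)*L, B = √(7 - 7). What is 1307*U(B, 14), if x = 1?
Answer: 0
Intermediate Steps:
B = 0 (B = √0 = 0)
U(L, I) = I*L (U(L, I) = (1*I)*L = I*L)
1307*U(B, 14) = 1307*(14*0) = 1307*0 = 0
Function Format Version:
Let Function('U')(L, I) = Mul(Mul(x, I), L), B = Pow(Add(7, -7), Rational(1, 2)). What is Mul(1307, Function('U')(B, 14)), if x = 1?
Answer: 0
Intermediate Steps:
B = 0 (B = Pow(0, Rational(1, 2)) = 0)
Function('U')(L, I) = Mul(I, L) (Function('U')(L, I) = Mul(Mul(1, I), L) = Mul(I, L))
Mul(1307, Function('U')(B, 14)) = Mul(1307, Mul(14, 0)) = Mul(1307, 0) = 0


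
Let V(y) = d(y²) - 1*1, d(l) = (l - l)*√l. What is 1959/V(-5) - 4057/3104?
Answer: -6084793/3104 ≈ -1960.3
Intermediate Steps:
d(l) = 0 (d(l) = 0*√l = 0)
V(y) = -1 (V(y) = 0 - 1*1 = 0 - 1 = -1)
1959/V(-5) - 4057/3104 = 1959/(-1) - 4057/3104 = 1959*(-1) - 4057*1/3104 = -1959 - 4057/3104 = -6084793/3104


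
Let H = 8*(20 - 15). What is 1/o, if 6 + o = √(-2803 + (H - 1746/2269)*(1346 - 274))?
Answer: 4538/29660439 + √22453772141/29660439 ≈ 0.0052050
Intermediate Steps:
H = 40 (H = 8*5 = 40)
o = -6 + 3*√22453772141/2269 (o = -6 + √(-2803 + (40 - 1746/2269)*(1346 - 274)) = -6 + √(-2803 + (40 - 1746*1/2269)*1072) = -6 + √(-2803 + (40 - 1746/2269)*1072) = -6 + √(-2803 + (89014/2269)*1072) = -6 + √(-2803 + 95423008/2269) = -6 + √(89063001/2269) = -6 + 3*√22453772141/2269 ≈ 192.12)
1/o = 1/(-6 + 3*√22453772141/2269)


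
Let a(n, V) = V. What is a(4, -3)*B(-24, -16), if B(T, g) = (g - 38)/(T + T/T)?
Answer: -162/23 ≈ -7.0435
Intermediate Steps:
B(T, g) = (-38 + g)/(1 + T) (B(T, g) = (-38 + g)/(T + 1) = (-38 + g)/(1 + T))
a(4, -3)*B(-24, -16) = -3*(-38 - 16)/(1 - 24) = -3*(-54)/(-23) = -(-3)*(-54)/23 = -3*54/23 = -162/23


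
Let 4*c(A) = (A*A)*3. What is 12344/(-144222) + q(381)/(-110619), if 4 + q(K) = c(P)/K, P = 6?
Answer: -28890685349/337686510681 ≈ -0.085555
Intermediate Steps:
c(A) = 3*A²/4 (c(A) = ((A*A)*3)/4 = (A²*3)/4 = (3*A²)/4 = 3*A²/4)
q(K) = -4 + 27/K (q(K) = -4 + ((¾)*6²)/K = -4 + ((¾)*36)/K = -4 + 27/K)
12344/(-144222) + q(381)/(-110619) = 12344/(-144222) + (-4 + 27/381)/(-110619) = 12344*(-1/144222) + (-4 + 27*(1/381))*(-1/110619) = -6172/72111 + (-4 + 9/127)*(-1/110619) = -6172/72111 - 499/127*(-1/110619) = -6172/72111 + 499/14048613 = -28890685349/337686510681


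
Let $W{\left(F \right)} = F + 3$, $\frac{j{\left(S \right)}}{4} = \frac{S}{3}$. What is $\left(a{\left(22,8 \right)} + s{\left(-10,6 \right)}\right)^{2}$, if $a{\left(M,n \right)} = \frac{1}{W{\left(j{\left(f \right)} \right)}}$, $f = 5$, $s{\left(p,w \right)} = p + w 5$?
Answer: $\frac{339889}{841} \approx 404.15$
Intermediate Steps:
$s{\left(p,w \right)} = p + 5 w$
$j{\left(S \right)} = \frac{4 S}{3}$ ($j{\left(S \right)} = 4 \frac{S}{3} = \frac{4 S}{3}$)
$W{\left(F \right)} = 3 + F$
$a{\left(M,n \right)} = \frac{3}{29}$ ($a{\left(M,n \right)} = \frac{1}{3 + \frac{4}{3} \cdot 5} = \frac{1}{3 + \frac{20}{3}} = \frac{1}{\frac{29}{3}} = \frac{3}{29}$)
$\left(a{\left(22,8 \right)} + s{\left(-10,6 \right)}\right)^{2} = \left(\frac{3}{29} + \left(-10 + 5 \cdot 6\right)\right)^{2} = \left(\frac{3}{29} + \left(-10 + 30\right)\right)^{2} = \left(\frac{3}{29} + 20\right)^{2} = \left(\frac{583}{29}\right)^{2} = \frac{339889}{841}$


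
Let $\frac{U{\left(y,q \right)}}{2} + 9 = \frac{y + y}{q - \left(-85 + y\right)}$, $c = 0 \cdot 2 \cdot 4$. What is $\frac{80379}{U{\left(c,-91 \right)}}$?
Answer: $- \frac{8931}{2} \approx -4465.5$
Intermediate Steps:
$c = 0$ ($c = 0 \cdot 4 = 0$)
$U{\left(y,q \right)} = -18 + \frac{4 y}{85 + q - y}$ ($U{\left(y,q \right)} = -18 + 2 \frac{y + y}{q - \left(-85 + y\right)} = -18 + 2 \frac{2 y}{85 + q - y} = -18 + \frac{4 y}{85 + q - y}$)
$\frac{80379}{U{\left(c,-91 \right)}} = \frac{80379}{2 \frac{1}{85 - 91 - 0} \left(-765 - -819 + 11 \cdot 0\right)} = \frac{80379}{2 \frac{1}{85 - 91 + 0} \left(-765 + 819 + 0\right)} = \frac{80379}{2 \frac{1}{-6} \cdot 54} = \frac{80379}{2 \left(- \frac{1}{6}\right) 54} = \frac{80379}{-18} = 80379 \left(- \frac{1}{18}\right) = - \frac{8931}{2}$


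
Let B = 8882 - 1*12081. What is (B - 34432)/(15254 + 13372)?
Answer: -37631/28626 ≈ -1.3146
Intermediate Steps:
B = -3199 (B = 8882 - 12081 = -3199)
(B - 34432)/(15254 + 13372) = (-3199 - 34432)/(15254 + 13372) = -37631/28626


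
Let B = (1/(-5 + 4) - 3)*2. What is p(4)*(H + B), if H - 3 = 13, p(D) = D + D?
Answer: 64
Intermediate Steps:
p(D) = 2*D
H = 16 (H = 3 + 13 = 16)
B = -8 (B = (1/(-1) - 3)*2 = (-1 - 3)*2 = -4*2 = -8)
p(4)*(H + B) = (2*4)*(16 - 8) = 8*8 = 64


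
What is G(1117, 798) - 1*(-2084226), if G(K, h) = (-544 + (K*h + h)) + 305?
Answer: 2976151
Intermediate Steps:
G(K, h) = -239 + h + K*h (G(K, h) = (-544 + (h + K*h)) + 305 = (-544 + h + K*h) + 305 = -239 + h + K*h)
G(1117, 798) - 1*(-2084226) = (-239 + 798 + 1117*798) - 1*(-2084226) = (-239 + 798 + 891366) + 2084226 = 891925 + 2084226 = 2976151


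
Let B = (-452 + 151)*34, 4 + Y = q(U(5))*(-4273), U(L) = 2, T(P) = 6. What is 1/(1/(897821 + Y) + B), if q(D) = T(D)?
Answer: -872179/8925879885 ≈ -9.7714e-5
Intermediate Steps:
q(D) = 6
Y = -25642 (Y = -4 + 6*(-4273) = -4 - 25638 = -25642)
B = -10234 (B = -301*34 = -10234)
1/(1/(897821 + Y) + B) = 1/(1/(897821 - 25642) - 10234) = 1/(1/872179 - 10234) = 1/(-8925879885/872179) = -872179/8925879885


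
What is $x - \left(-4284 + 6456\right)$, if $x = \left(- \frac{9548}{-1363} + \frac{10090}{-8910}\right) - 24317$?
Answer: $- \frac{32161983736}{1214433} \approx -26483.0$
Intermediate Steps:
$x = - \frac{29524235260}{1214433}$ ($x = \left(\left(-9548\right) \left(- \frac{1}{1363}\right) + 10090 \left(- \frac{1}{8910}\right)\right) - 24317 = \left(\frac{9548}{1363} - \frac{1009}{891}\right) - 24317 = \frac{7132001}{1214433} - 24317 = - \frac{29524235260}{1214433} \approx -24311.0$)
$x - \left(-4284 + 6456\right) = - \frac{29524235260}{1214433} - \left(-4284 + 6456\right) = - \frac{29524235260}{1214433} - 2172 = - \frac{32161983736}{1214433}$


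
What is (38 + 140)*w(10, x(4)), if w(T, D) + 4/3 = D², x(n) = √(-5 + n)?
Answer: -1246/3 ≈ -415.33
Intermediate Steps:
w(T, D) = -4/3 + D²
(38 + 140)*w(10, x(4)) = (38 + 140)*(-4/3 + (√(-5 + 4))²) = 178*(-4/3 + (√(-1))²) = 178*(-4/3 + I²) = 178*(-4/3 - 1) = 178*(-7/3) = -1246/3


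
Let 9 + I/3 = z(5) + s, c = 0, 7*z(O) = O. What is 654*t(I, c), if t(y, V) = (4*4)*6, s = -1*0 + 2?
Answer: 62784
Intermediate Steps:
s = 2 (s = 0 + 2 = 2)
z(O) = O/7
I = -132/7 (I = -27 + 3*((⅐)*5 + 2) = -27 + 3*(5/7 + 2) = -27 + 3*(19/7) = -27 + 57/7 = -132/7 ≈ -18.857)
t(y, V) = 96 (t(y, V) = 16*6 = 96)
654*t(I, c) = 654*96 = 62784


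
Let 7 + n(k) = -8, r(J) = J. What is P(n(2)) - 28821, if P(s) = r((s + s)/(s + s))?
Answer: -28820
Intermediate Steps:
n(k) = -15 (n(k) = -7 - 8 = -15)
P(s) = 1 (P(s) = (s + s)/(s + s) = (2*s)/((2*s)) = (2*s)*(1/(2*s)) = 1)
P(n(2)) - 28821 = 1 - 28821 = -28820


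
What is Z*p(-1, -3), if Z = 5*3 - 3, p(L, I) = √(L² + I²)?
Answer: 12*√10 ≈ 37.947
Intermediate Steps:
p(L, I) = √(I² + L²)
Z = 12 (Z = 15 - 3 = 12)
Z*p(-1, -3) = 12*√((-3)² + (-1)²) = 12*√(9 + 1) = 12*√10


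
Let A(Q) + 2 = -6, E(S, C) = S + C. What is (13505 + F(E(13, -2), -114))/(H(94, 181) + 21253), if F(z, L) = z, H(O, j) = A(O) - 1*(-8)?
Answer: 13516/21253 ≈ 0.63596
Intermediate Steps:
E(S, C) = C + S
A(Q) = -8 (A(Q) = -2 - 6 = -8)
H(O, j) = 0 (H(O, j) = -8 - 1*(-8) = -8 + 8 = 0)
(13505 + F(E(13, -2), -114))/(H(94, 181) + 21253) = (13505 + (-2 + 13))/(0 + 21253) = (13505 + 11)/21253 = 13516*(1/21253) = 13516/21253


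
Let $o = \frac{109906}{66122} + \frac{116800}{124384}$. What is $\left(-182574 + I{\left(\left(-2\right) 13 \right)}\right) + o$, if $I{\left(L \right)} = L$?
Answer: $- \frac{23465246063239}{128508107} \approx -1.826 \cdot 10^{5}$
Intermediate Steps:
$o = \frac{334274961}{128508107}$ ($o = 109906 \cdot \frac{1}{66122} + 116800 \cdot \frac{1}{124384} = \frac{54953}{33061} + \frac{3650}{3887} = \frac{334274961}{128508107} \approx 2.6012$)
$\left(-182574 + I{\left(\left(-2\right) 13 \right)}\right) + o = \left(-182574 - 26\right) + \frac{334274961}{128508107} = -182600 + \frac{334274961}{128508107} = - \frac{23465246063239}{128508107}$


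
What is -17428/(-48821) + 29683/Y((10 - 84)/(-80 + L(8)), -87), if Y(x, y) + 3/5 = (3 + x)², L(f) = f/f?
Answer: 45228944513811/22696004122 ≈ 1992.8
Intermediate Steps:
L(f) = 1
Y(x, y) = -⅗ + (3 + x)²
-17428/(-48821) + 29683/Y((10 - 84)/(-80 + L(8)), -87) = -17428/(-48821) + 29683/(-⅗ + (3 + (10 - 84)/(-80 + 1))²) = -17428*(-1/48821) + 29683/(-⅗ + (3 - 74/(-79))²) = 17428/48821 + 29683/(-⅗ + (3 - 74*(-1/79))²) = 17428/48821 + 29683/(-⅗ + (3 + 74/79)²) = 17428/48821 + 29683/(-⅗ + (311/79)²) = 17428/48821 + 29683/(-⅗ + 96721/6241) = 17428/48821 + 29683/(464882/31205) = 17428/48821 + 29683*(31205/464882) = 17428/48821 + 926258015/464882 = 45228944513811/22696004122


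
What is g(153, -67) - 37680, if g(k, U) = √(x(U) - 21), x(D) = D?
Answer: -37680 + 2*I*√22 ≈ -37680.0 + 9.3808*I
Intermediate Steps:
g(k, U) = √(-21 + U) (g(k, U) = √(U - 21) = √(-21 + U))
g(153, -67) - 37680 = √(-21 - 67) - 37680 = √(-88) - 37680 = 2*I*√22 - 37680 = -37680 + 2*I*√22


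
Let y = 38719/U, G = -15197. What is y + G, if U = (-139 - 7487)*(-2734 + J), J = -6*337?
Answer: -17780124023/1169976 ≈ -15197.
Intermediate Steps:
J = -2022
U = 36269256 (U = (-139 - 7487)*(-2734 - 2022) = -7626*(-4756) = 36269256)
y = 1249/1169976 (y = 38719/36269256 = 38719*(1/36269256) = 1249/1169976 ≈ 0.0010675)
y + G = 1249/1169976 - 15197 = -17780124023/1169976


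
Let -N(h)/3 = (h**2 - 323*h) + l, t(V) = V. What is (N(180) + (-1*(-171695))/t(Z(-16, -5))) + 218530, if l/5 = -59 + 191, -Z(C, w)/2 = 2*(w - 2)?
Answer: 8397255/28 ≈ 2.9990e+5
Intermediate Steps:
Z(C, w) = 8 - 4*w (Z(C, w) = -4*(w - 2) = -4*(-2 + w) = -2*(-4 + 2*w) = 8 - 4*w)
l = 660 (l = 5*(-59 + 191) = 5*132 = 660)
N(h) = -1980 - 3*h**2 + 969*h (N(h) = -3*((h**2 - 323*h) + 660) = -3*(660 + h**2 - 323*h) = -1980 - 3*h**2 + 969*h)
(N(180) + (-1*(-171695))/t(Z(-16, -5))) + 218530 = ((-1980 - 3*180**2 + 969*180) + (-1*(-171695))/(8 - 4*(-5))) + 218530 = ((-1980 - 3*32400 + 174420) + 171695/(8 + 20)) + 218530 = ((-1980 - 97200 + 174420) + 171695/28) + 218530 = (75240 + 171695*(1/28)) + 218530 = (75240 + 171695/28) + 218530 = 2278415/28 + 218530 = 8397255/28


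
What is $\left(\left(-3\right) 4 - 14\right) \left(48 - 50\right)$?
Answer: $52$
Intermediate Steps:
$\left(\left(-3\right) 4 - 14\right) \left(48 - 50\right) = \left(-12 - 14\right) \left(-2\right) = \left(-26\right) \left(-2\right) = 52$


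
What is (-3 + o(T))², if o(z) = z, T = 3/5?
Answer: 144/25 ≈ 5.7600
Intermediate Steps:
T = ⅗ (T = 3*(⅕) = ⅗ ≈ 0.60000)
(-3 + o(T))² = (-3 + ⅗)² = (-12/5)² = 144/25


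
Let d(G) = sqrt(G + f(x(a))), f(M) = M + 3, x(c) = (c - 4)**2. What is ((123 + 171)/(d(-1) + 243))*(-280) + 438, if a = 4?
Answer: 5858826/59047 + 82320*sqrt(2)/59047 ≈ 101.19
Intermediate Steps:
x(c) = (-4 + c)**2
f(M) = 3 + M
d(G) = sqrt(3 + G) (d(G) = sqrt(G + (3 + (-4 + 4)**2)) = sqrt(G + (3 + 0**2)) = sqrt(G + (3 + 0)) = sqrt(G + 3) = sqrt(3 + G))
((123 + 171)/(d(-1) + 243))*(-280) + 438 = ((123 + 171)/(sqrt(3 - 1) + 243))*(-280) + 438 = (294/(sqrt(2) + 243))*(-280) + 438 = (294/(243 + sqrt(2)))*(-280) + 438 = -82320/(243 + sqrt(2)) + 438 = 438 - 82320/(243 + sqrt(2))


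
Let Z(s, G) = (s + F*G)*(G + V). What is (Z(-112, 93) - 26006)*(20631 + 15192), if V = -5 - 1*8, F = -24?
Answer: -7649141898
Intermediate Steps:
V = -13 (V = -5 - 8 = -13)
Z(s, G) = (-13 + G)*(s - 24*G) (Z(s, G) = (s - 24*G)*(G - 13) = (s - 24*G)*(-13 + G) = (-13 + G)*(s - 24*G))
(Z(-112, 93) - 26006)*(20631 + 15192) = ((-24*93² - 13*(-112) + 312*93 + 93*(-112)) - 26006)*(20631 + 15192) = ((-24*8649 + 1456 + 29016 - 10416) - 26006)*35823 = ((-207576 + 1456 + 29016 - 10416) - 26006)*35823 = (-187520 - 26006)*35823 = -213526*35823 = -7649141898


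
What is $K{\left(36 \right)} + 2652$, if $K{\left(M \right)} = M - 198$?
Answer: $2490$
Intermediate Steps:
$K{\left(M \right)} = -198 + M$
$K{\left(36 \right)} + 2652 = \left(-198 + 36\right) + 2652 = -162 + 2652 = 2490$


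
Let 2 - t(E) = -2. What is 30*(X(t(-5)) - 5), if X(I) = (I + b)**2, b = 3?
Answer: 1320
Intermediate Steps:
t(E) = 4 (t(E) = 2 - 1*(-2) = 2 + 2 = 4)
X(I) = (3 + I)**2 (X(I) = (I + 3)**2 = (3 + I)**2)
30*(X(t(-5)) - 5) = 30*((3 + 4)**2 - 5) = 30*(7**2 - 5) = 30*(49 - 5) = 30*44 = 1320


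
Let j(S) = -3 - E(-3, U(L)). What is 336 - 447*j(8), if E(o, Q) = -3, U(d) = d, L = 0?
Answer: 336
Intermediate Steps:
j(S) = 0 (j(S) = -3 - 1*(-3) = -3 + 3 = 0)
336 - 447*j(8) = 336 - 447*0 = 336 + 0 = 336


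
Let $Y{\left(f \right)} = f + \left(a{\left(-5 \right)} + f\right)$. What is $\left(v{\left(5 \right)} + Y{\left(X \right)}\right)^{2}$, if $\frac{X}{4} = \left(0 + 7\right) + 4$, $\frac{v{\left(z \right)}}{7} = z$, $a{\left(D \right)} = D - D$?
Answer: $15129$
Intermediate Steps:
$a{\left(D \right)} = 0$
$v{\left(z \right)} = 7 z$
$X = 44$ ($X = 4 \left(\left(0 + 7\right) + 4\right) = 4 \left(7 + 4\right) = 4 \cdot 11 = 44$)
$Y{\left(f \right)} = 2 f$ ($Y{\left(f \right)} = f + \left(0 + f\right) = f + f = 2 f$)
$\left(v{\left(5 \right)} + Y{\left(X \right)}\right)^{2} = \left(7 \cdot 5 + 2 \cdot 44\right)^{2} = \left(35 + 88\right)^{2} = 123^{2} = 15129$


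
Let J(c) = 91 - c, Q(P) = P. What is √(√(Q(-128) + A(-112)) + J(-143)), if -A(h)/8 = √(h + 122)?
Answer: √(234 + 2*I*√2*√(16 + √10)) ≈ 15.302 + 0.40456*I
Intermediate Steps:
A(h) = -8*√(122 + h) (A(h) = -8*√(h + 122) = -8*√(122 + h))
√(√(Q(-128) + A(-112)) + J(-143)) = √(√(-128 - 8*√(122 - 112)) + (91 - 1*(-143))) = √(√(-128 - 8*√10) + (91 + 143)) = √(√(-128 - 8*√10) + 234) = √(234 + √(-128 - 8*√10))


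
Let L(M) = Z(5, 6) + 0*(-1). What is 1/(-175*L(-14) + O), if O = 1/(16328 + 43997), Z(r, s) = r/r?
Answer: -60325/10556874 ≈ -0.0057143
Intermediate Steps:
Z(r, s) = 1
L(M) = 1 (L(M) = 1 + 0*(-1) = 1 + 0 = 1)
O = 1/60325 ≈ 1.6577e-5
1/(-175*L(-14) + O) = 1/(-175*1 + 1/60325) = 1/(-175 + 1/60325) = 1/(-10556874/60325) = -60325/10556874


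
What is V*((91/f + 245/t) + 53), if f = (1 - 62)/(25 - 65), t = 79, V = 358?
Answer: 199732496/4819 ≈ 41447.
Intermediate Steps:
f = 61/40 (f = -61/(-40) = -61*(-1/40) = 61/40 ≈ 1.5250)
V*((91/f + 245/t) + 53) = 358*((91/(61/40) + 245/79) + 53) = 358*((91*(40/61) + 245*(1/79)) + 53) = 358*((3640/61 + 245/79) + 53) = 358*(302505/4819 + 53) = 358*(557912/4819) = 199732496/4819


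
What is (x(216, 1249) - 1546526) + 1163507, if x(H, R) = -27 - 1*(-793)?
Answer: -382253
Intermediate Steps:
x(H, R) = 766 (x(H, R) = -27 + 793 = 766)
(x(216, 1249) - 1546526) + 1163507 = (766 - 1546526) + 1163507 = -1545760 + 1163507 = -382253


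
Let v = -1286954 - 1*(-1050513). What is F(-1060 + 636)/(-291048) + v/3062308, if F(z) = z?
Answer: -8439657697/111409827348 ≈ -0.075753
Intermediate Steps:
v = -236441 (v = -1286954 + 1050513 = -236441)
F(-1060 + 636)/(-291048) + v/3062308 = (-1060 + 636)/(-291048) - 236441/3062308 = -424*(-1/291048) - 236441*1/3062308 = 53/36381 - 236441/3062308 = -8439657697/111409827348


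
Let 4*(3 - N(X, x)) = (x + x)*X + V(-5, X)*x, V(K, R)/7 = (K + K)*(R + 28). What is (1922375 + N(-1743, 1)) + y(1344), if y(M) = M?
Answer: 1894581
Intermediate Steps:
V(K, R) = 14*K*(28 + R) (V(K, R) = 7*((K + K)*(R + 28)) = 7*((2*K)*(28 + R)) = 7*(2*K*(28 + R)) = 14*K*(28 + R))
N(X, x) = 3 - X*x/2 - x*(-1960 - 70*X)/4 (N(X, x) = 3 - ((x + x)*X + (14*(-5)*(28 + X))*x)/4 = 3 - ((2*x)*X + (-1960 - 70*X)*x)/4 = 3 - (2*X*x + x*(-1960 - 70*X))/4 = 3 - (x*(-1960 - 70*X) + 2*X*x)/4 = 3 + (-X*x/2 - x*(-1960 - 70*X)/4) = 3 - X*x/2 - x*(-1960 - 70*X)/4)
(1922375 + N(-1743, 1)) + y(1344) = (1922375 + (3 + 490*1 + 17*(-1743)*1)) + 1344 = (1922375 + (3 + 490 - 29631)) + 1344 = (1922375 - 29138) + 1344 = 1893237 + 1344 = 1894581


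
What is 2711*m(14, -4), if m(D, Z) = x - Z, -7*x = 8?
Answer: 54220/7 ≈ 7745.7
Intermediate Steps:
x = -8/7 (x = -⅐*8 = -8/7 ≈ -1.1429)
m(D, Z) = -8/7 - Z
2711*m(14, -4) = 2711*(-8/7 - 1*(-4)) = 2711*(-8/7 + 4) = 2711*(20/7) = 54220/7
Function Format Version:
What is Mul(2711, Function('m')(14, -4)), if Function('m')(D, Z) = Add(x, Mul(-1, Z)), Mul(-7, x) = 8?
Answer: Rational(54220, 7) ≈ 7745.7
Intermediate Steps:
x = Rational(-8, 7) (x = Mul(Rational(-1, 7), 8) = Rational(-8, 7) ≈ -1.1429)
Function('m')(D, Z) = Add(Rational(-8, 7), Mul(-1, Z))
Mul(2711, Function('m')(14, -4)) = Mul(2711, Add(Rational(-8, 7), Mul(-1, -4))) = Mul(2711, Add(Rational(-8, 7), 4)) = Mul(2711, Rational(20, 7)) = Rational(54220, 7)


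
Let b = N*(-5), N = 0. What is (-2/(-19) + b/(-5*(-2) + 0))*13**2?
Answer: 338/19 ≈ 17.789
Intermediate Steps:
b = 0 (b = 0*(-5) = 0)
(-2/(-19) + b/(-5*(-2) + 0))*13**2 = (-2/(-19) + 0/(-5*(-2) + 0))*13**2 = (-2*(-1/19) + 0/(10 + 0))*169 = (2/19 + 0/10)*169 = (2/19 + 0*(1/10))*169 = (2/19 + 0)*169 = (2/19)*169 = 338/19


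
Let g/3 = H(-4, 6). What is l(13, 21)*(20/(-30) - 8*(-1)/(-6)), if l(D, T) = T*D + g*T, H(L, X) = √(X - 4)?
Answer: -546 - 126*√2 ≈ -724.19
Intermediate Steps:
H(L, X) = √(-4 + X)
g = 3*√2 (g = 3*√(-4 + 6) = 3*√2 ≈ 4.2426)
l(D, T) = D*T + 3*T*√2 (l(D, T) = T*D + (3*√2)*T = D*T + 3*T*√2)
l(13, 21)*(20/(-30) - 8*(-1)/(-6)) = (21*(13 + 3*√2))*(20/(-30) - 8*(-1)/(-6)) = (273 + 63*√2)*(20*(-1/30) + 8*(-⅙)) = (273 + 63*√2)*(-⅔ - 4/3) = (273 + 63*√2)*(-2) = -546 - 126*√2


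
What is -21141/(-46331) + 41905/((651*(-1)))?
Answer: -1927737764/30161481 ≈ -63.914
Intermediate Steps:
-21141/(-46331) + 41905/((651*(-1))) = -21141*(-1/46331) + 41905/(-651) = 21141/46331 + 41905*(-1/651) = 21141/46331 - 41905/651 = -1927737764/30161481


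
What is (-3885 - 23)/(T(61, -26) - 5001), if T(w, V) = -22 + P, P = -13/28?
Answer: 109424/140657 ≈ 0.77795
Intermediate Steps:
P = -13/28 (P = -13*1/28 = -13/28 ≈ -0.46429)
T(w, V) = -629/28 (T(w, V) = -22 - 13/28 = -629/28)
(-3885 - 23)/(T(61, -26) - 5001) = (-3885 - 23)/(-629/28 - 5001) = -3908/(-140657/28) = -3908*(-28/140657) = 109424/140657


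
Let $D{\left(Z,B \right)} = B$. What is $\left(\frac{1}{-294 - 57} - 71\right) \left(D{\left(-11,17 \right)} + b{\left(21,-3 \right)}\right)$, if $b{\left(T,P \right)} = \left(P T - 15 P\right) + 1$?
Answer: $0$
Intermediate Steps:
$b{\left(T,P \right)} = 1 - 15 P + P T$ ($b{\left(T,P \right)} = \left(- 15 P + P T\right) + 1 = 1 - 15 P + P T$)
$\left(\frac{1}{-294 - 57} - 71\right) \left(D{\left(-11,17 \right)} + b{\left(21,-3 \right)}\right) = \left(\frac{1}{-294 - 57} - 71\right) \left(17 - 17\right) = \left(\frac{1}{-351} - 71\right) \left(17 + \left(1 + 45 - 63\right)\right) = \left(- \frac{1}{351} - 71\right) \left(17 - 17\right) = \left(- \frac{24922}{351}\right) 0 = 0$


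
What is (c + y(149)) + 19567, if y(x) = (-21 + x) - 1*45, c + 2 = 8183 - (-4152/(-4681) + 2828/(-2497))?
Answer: 325304317091/11688457 ≈ 27831.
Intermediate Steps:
c = 95626137041/11688457 (c = -2 + (8183 - (-4152/(-4681) + 2828/(-2497))) = -2 + (8183 - (-4152*(-1/4681) + 2828*(-1/2497))) = -2 + (8183 - (4152/4681 - 2828/2497)) = -2 + (8183 - 1*(-2870324/11688457)) = -2 + (8183 + 2870324/11688457) = -2 + 95649513955/11688457 = 95626137041/11688457 ≈ 8181.2)
y(x) = -66 + x (y(x) = (-21 + x) - 45 = -66 + x)
(c + y(149)) + 19567 = (95626137041/11688457 + (-66 + 149)) + 19567 = (95626137041/11688457 + 83) + 19567 = 96596278972/11688457 + 19567 = 325304317091/11688457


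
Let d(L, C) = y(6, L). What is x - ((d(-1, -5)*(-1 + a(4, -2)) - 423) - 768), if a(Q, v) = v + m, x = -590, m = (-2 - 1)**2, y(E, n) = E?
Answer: 565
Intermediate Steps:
m = 9 (m = (-3)**2 = 9)
d(L, C) = 6
a(Q, v) = 9 + v (a(Q, v) = v + 9 = 9 + v)
x - ((d(-1, -5)*(-1 + a(4, -2)) - 423) - 768) = -590 - ((6*(-1 + (9 - 2)) - 423) - 768) = -590 - ((6*(-1 + 7) - 423) - 768) = -590 - ((6*6 - 423) - 768) = -590 - ((36 - 423) - 768) = -590 - (-387 - 768) = -590 - 1*(-1155) = -590 + 1155 = 565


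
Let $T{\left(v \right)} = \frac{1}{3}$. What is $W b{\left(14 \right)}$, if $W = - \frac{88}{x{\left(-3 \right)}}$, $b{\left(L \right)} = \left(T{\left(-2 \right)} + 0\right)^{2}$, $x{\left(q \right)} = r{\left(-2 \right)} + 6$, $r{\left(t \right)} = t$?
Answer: $- \frac{22}{9} \approx -2.4444$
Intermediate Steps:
$T{\left(v \right)} = \frac{1}{3}$
$x{\left(q \right)} = 4$ ($x{\left(q \right)} = -2 + 6 = 4$)
$b{\left(L \right)} = \frac{1}{9}$ ($b{\left(L \right)} = \left(\frac{1}{3} + 0\right)^{2} = \left(\frac{1}{3}\right)^{2} = \frac{1}{9}$)
$W = -22$ ($W = - \frac{88}{4} = \left(-88\right) \frac{1}{4} = -22$)
$W b{\left(14 \right)} = \left(-22\right) \frac{1}{9} = - \frac{22}{9}$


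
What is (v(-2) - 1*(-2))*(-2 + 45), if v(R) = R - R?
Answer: 86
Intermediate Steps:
v(R) = 0
(v(-2) - 1*(-2))*(-2 + 45) = (0 - 1*(-2))*(-2 + 45) = (0 + 2)*43 = 2*43 = 86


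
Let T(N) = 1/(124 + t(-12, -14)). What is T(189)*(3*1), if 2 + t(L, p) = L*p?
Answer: 3/290 ≈ 0.010345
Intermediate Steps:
t(L, p) = -2 + L*p
T(N) = 1/290 (T(N) = 1/(124 + (-2 - 12*(-14))) = 1/(124 + (-2 + 168)) = 1/(124 + 166) = 1/290)
T(189)*(3*1) = (3*1)/290 = (1/290)*3 = 3/290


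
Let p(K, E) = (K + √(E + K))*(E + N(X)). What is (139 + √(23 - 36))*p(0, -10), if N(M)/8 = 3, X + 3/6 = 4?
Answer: -14*√130 + 1946*I*√10 ≈ -159.62 + 6153.8*I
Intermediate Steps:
X = 7/2 (X = -½ + 4 = 7/2 ≈ 3.5000)
N(M) = 24 (N(M) = 8*3 = 24)
p(K, E) = (24 + E)*(K + √(E + K)) (p(K, E) = (K + √(E + K))*(E + 24) = (K + √(E + K))*(24 + E) = (24 + E)*(K + √(E + K)))
(139 + √(23 - 36))*p(0, -10) = (139 + √(23 - 36))*(24*0 + 24*√(-10 + 0) - 10*0 - 10*√(-10 + 0)) = (139 + √(-13))*(0 + 24*√(-10) + 0 - 10*I*√10) = (139 + I*√13)*(0 + 24*(I*√10) + 0 - 10*I*√10) = (139 + I*√13)*(0 + 24*I*√10 + 0 - 10*I*√10) = (139 + I*√13)*(14*I*√10) = 14*I*√10*(139 + I*√13)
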